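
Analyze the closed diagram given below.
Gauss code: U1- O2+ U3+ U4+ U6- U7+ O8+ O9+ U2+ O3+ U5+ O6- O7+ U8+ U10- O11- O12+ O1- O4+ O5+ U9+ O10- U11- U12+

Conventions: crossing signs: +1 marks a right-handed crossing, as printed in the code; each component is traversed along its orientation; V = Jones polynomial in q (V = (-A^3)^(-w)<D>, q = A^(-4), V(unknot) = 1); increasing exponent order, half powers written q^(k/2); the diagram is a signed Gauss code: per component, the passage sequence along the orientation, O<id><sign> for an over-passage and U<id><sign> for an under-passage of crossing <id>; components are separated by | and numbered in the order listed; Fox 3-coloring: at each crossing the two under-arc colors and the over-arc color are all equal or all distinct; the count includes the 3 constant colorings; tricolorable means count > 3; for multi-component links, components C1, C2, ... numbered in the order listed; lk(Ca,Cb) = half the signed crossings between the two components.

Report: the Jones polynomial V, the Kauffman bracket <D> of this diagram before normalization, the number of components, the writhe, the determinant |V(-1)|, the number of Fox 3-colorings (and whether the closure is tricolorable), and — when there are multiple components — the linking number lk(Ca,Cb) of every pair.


V = q - q^2 + 2q^3 - q^4 + q^5 - q^6
<D> = -A^-12 + A^-8 - A^-4 + 2 - A^4 + A^8 (w = +4)
1 component over 12 crossings, w = +4
3 Fox colorings among 3^12, |V(-1)| = 7: not tricolorable
why: V spans 5 powers of q: at least 5 crossings in any diagram


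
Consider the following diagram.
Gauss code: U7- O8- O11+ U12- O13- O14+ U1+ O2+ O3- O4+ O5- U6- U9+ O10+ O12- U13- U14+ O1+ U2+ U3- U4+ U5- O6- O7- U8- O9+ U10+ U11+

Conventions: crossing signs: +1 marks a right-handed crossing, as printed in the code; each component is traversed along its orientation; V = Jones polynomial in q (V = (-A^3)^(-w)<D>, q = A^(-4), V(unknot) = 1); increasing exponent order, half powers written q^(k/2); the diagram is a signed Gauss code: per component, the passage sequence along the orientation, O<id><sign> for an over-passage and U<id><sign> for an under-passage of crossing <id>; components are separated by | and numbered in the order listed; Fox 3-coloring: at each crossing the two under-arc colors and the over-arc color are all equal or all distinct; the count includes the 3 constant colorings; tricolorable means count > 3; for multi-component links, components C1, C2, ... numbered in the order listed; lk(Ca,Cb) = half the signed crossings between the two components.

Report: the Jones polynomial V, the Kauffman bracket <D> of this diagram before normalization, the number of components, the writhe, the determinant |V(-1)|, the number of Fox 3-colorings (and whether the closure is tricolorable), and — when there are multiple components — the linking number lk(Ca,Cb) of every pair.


V = q^-2 - q^-1 + 1 - q + q^2
<D> = A^-8 - A^-4 + 1 - A^4 + A^8 (w = 0)
1 component over 14 crossings, w = 0
3 Fox colorings among 3^14, |V(-1)| = 5: not tricolorable
why: V is palindromic (span 4, det 5): q -> 1/q fixes it; necessary, not sufficient, for amphichirality


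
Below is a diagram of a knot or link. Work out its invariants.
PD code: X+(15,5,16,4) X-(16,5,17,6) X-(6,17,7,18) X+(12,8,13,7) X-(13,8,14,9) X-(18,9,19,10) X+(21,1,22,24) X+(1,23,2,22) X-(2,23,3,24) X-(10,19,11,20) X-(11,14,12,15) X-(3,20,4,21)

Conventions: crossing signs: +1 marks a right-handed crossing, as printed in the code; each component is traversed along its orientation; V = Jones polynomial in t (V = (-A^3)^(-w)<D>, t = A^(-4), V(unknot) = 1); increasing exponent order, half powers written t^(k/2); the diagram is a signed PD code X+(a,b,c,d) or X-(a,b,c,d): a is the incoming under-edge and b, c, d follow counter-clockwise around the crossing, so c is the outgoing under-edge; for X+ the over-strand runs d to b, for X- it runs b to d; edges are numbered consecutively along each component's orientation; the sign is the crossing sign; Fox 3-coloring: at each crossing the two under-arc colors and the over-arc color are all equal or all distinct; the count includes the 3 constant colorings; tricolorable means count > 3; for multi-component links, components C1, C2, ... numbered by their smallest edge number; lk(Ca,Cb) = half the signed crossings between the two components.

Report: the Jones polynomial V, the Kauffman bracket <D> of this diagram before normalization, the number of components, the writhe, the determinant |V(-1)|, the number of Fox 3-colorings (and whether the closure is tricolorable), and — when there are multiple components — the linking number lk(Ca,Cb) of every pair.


Jones polynomial: V(t) = -t^-4 + t^-3 + t^-1
<D> = A^-8 + 1 - A^4; writhe -4
components 1, writhe -4 (12 crossings)
3-colorings: 9 of 3^12, det 3 — tricolorable
note: the span of V is 3, forcing >= 3 crossings in any diagram


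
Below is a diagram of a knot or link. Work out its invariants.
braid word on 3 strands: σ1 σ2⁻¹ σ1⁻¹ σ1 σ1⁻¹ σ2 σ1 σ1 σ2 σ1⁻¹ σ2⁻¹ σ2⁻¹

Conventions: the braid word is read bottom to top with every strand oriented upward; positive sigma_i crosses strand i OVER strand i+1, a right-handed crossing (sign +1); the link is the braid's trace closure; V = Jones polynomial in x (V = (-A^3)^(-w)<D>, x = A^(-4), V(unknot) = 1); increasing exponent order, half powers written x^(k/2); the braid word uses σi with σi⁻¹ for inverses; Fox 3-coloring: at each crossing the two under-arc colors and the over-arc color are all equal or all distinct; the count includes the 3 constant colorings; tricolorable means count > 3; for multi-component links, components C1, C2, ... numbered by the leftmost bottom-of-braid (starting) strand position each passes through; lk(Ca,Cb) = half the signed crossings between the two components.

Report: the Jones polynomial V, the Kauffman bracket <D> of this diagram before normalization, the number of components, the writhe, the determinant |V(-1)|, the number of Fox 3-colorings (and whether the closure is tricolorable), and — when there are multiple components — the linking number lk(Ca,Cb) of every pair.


V = -x^-3 + 2x^-2 - 2x^-1 + 3 - 2x + 2x^2 - x^3
<D> = -A^-12 + 2A^-8 - 2A^-4 + 3 - 2A^4 + 2A^8 - A^12 (w = 0)
1 component over 12 crossings, w = 0
3 Fox colorings among 3^12, |V(-1)| = 13: not tricolorable
why: the span of V is 6, forcing >= 6 crossings in any diagram


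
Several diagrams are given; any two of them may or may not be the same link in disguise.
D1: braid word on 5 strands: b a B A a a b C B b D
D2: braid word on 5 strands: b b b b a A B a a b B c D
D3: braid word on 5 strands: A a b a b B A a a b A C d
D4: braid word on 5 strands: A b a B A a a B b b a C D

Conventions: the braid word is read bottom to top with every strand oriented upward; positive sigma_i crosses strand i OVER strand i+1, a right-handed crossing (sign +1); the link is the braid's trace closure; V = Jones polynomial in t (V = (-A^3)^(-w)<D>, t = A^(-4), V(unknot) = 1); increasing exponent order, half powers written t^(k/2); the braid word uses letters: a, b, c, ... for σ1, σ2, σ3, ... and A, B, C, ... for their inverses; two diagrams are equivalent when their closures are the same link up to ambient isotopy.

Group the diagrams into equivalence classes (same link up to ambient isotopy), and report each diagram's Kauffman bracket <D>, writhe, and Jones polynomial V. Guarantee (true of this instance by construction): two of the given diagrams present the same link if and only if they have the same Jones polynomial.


classes: {D1, D3, D4} | {D2}
V(D1) = -t^(1/2) + t^(3/2) - t^(5/2) - t^(9/2)  [11 crossings, <D> = A^-15 + A^-7 - A^-3 + A, w = +1]
V(D2) = -t^(3/2) - 2t^(7/2) + t^(9/2) - t^(11/2) + t^(13/2)  (w +5, c 13, <D> = -A^-11 + A^-7 - A^-3 + 2A + A^9)
V(D3) = -t^(1/2) + t^(3/2) - t^(5/2) - t^(9/2)  (w +3, c 13, <D> = A^-9 + A^-1 - A^3 + A^7)
D4 (bracket A^-15 + A^-7 - A^-3 + A; 13 crossings at w = +1): V = -t^(1/2) + t^(3/2) - t^(5/2) - t^(9/2)
insight: 2 values of V(t) split the 4 diagrams


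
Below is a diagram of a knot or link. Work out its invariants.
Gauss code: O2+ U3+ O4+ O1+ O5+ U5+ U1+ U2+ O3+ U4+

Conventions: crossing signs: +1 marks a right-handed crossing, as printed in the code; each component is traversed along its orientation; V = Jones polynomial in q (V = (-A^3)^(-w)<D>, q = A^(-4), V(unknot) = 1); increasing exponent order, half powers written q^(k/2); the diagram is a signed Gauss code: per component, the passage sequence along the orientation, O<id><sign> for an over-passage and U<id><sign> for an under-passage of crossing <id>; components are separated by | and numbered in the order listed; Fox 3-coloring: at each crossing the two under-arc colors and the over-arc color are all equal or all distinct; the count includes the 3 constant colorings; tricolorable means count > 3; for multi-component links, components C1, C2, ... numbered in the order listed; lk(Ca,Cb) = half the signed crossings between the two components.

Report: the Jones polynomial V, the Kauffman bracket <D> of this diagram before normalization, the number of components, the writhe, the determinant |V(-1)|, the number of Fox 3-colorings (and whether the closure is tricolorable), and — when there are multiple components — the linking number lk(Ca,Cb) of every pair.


V = q + q^3 - q^4
<D> = A^-1 - A^3 - A^11 (w = +5)
1 component over 5 crossings, w = +5
9 Fox colorings among 3^5, |V(-1)| = 3: tricolorable
why: w = +5 shifts under R1 moves; the (-A^3)^(-5) factor cancels that in V


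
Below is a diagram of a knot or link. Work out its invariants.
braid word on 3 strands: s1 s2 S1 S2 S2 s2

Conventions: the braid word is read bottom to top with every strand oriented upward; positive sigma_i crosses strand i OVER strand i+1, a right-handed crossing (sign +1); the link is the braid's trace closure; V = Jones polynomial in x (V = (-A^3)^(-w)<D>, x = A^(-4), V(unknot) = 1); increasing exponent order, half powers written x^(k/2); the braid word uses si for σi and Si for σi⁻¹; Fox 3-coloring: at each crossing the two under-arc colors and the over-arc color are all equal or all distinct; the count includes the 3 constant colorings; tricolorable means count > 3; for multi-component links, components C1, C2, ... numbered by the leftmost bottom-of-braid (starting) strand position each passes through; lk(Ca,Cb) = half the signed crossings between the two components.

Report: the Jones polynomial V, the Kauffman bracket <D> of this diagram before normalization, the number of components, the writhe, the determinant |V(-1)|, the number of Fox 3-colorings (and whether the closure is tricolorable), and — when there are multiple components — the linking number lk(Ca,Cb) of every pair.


V(x) = 1
bracket: 1, w = 0
1 component, writhe 0, over 6 crossings
det 1, colorings 3 of 3^6 — not tricolorable
observation: inverse pairs cancel, leaving σ1 σ2 σ1⁻¹ σ2⁻¹


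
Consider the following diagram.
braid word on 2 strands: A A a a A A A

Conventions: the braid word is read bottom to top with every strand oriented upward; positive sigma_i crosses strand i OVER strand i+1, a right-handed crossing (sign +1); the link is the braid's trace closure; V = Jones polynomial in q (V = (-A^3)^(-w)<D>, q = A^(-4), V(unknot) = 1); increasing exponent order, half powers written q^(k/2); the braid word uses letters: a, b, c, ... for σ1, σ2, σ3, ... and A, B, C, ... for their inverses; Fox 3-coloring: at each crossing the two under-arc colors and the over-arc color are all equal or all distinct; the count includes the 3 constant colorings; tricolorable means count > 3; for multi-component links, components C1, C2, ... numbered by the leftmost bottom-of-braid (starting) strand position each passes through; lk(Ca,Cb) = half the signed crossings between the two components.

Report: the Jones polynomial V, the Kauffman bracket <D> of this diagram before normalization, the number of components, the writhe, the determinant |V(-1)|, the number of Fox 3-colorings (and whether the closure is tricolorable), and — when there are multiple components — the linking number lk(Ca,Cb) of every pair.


Jones polynomial: V(q) = -q^-4 + q^-3 + q^-1
<D> = -A^-5 - A^3 + A^7; writhe -3
components 1, writhe -3 (7 crossings)
3-colorings: 9 of 3^7, det 3 — tricolorable
note: V spans 3 powers of q: at least 3 crossings in any diagram


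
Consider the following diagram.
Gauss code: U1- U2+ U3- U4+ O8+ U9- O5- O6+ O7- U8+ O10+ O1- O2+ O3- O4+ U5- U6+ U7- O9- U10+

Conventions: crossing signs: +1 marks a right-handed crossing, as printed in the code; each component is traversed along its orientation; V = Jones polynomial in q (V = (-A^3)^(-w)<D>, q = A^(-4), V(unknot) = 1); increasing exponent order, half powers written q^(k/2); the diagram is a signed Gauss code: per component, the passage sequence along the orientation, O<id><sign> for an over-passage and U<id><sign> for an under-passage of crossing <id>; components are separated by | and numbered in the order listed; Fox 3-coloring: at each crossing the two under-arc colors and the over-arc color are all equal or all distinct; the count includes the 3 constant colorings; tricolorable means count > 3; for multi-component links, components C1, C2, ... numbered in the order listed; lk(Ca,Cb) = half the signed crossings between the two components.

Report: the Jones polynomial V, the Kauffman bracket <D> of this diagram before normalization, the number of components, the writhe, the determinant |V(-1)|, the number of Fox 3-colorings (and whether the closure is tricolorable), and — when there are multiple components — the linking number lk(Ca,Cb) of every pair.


Jones polynomial: V(q) = q^-2 - q^-1 + 1 - q + q^2
<D> = A^-8 - A^-4 + 1 - A^4 + A^8; writhe 0
components 1, writhe 0 (10 crossings)
3-colorings: 3 of 3^10, det 5 — not tricolorable
note: w = 0 shifts under R1 moves; the (-A^3)^(0) factor cancels that in V


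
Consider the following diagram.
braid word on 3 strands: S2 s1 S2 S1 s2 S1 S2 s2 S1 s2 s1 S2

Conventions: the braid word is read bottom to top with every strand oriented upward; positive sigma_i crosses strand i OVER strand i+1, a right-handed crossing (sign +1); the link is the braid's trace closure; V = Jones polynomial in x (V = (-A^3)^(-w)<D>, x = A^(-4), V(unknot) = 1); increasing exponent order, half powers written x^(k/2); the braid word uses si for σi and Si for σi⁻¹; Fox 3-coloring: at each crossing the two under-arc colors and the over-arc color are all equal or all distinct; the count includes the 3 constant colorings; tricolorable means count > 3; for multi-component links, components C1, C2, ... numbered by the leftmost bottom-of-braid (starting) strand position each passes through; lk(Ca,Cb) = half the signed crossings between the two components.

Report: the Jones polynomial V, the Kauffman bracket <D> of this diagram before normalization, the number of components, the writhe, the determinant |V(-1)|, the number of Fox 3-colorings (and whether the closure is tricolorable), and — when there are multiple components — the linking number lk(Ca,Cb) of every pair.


V = -x^-6 + x^-5 - 2x^-4 + 3x^-3 - 2x^-2 + 3x^-1 - 1 + x - x^2
<D> = -A^-14 + A^-10 - A^-6 + 3A^-2 - 2A^2 + 3A^6 - 2A^10 + A^14 - A^18 (w = -2)
1 component over 12 crossings, w = -2
9 Fox colorings among 3^12, |V(-1)| = 15: tricolorable
why: det 15 = |V(-1)|; divisible by 3, so tricolorable


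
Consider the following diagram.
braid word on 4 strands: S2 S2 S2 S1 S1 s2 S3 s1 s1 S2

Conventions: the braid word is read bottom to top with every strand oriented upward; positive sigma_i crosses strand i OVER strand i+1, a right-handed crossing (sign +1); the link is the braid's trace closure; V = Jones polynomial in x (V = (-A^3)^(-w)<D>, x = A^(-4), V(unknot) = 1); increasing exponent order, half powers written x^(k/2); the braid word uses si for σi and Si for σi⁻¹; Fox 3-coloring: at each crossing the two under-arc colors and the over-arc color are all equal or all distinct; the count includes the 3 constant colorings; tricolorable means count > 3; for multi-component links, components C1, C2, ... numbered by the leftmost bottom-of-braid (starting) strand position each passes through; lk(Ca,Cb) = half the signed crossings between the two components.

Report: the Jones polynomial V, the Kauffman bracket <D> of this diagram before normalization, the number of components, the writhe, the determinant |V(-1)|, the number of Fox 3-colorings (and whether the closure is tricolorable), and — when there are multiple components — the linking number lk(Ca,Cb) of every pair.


V(x) = x^(-13/2) - 2x^(-11/2) + 3x^(-9/2) - 3x^(-7/2) + 2x^(-5/2) - 3x^(-3/2) + x^(-1/2) - x^(1/2)
bracket: -A^-14 + A^-10 - 3A^-6 + 2A^-2 - 3A^2 + 3A^6 - 2A^10 + A^14, w = -4
2 components, writhe -4, over 10 crossings
lk(C1,C2) = 0
det 16, colorings 3 of 3^10 — not tricolorable
observation: w = -4 shifts under R1 moves; the (-A^3)^(4) factor cancels that in V


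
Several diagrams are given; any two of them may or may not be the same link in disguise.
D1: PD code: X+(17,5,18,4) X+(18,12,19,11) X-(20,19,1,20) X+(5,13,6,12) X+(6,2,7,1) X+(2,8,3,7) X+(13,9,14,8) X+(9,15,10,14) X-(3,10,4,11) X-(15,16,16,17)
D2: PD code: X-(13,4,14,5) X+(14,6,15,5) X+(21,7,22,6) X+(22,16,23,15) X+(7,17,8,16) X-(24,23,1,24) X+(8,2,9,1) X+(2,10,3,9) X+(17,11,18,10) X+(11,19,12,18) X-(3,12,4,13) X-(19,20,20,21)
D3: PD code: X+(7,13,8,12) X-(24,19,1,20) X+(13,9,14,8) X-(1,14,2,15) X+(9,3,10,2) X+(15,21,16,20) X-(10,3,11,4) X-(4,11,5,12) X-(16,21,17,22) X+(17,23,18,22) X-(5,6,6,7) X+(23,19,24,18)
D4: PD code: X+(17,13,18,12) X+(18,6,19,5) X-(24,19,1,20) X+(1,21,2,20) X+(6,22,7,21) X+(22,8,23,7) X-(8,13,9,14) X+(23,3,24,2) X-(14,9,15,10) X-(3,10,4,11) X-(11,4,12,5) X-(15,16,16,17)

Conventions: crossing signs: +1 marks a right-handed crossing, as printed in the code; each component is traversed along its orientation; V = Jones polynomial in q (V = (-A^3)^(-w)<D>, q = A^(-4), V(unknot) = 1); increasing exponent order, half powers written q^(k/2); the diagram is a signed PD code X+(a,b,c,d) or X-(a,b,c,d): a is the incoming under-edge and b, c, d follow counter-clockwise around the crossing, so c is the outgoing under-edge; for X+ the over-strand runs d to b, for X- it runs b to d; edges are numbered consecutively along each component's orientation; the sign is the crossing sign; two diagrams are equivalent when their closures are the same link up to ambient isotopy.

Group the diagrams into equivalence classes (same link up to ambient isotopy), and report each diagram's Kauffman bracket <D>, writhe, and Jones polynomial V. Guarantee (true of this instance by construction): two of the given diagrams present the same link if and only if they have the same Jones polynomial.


grouping into links: {D1, D2} | {D3} | {D4}
V(D1) = q^2 + 2q^4 - 2q^5 + q^6 - 2q^7 + q^8  (w +4, c 10, <D> = A^-20 - 2A^-16 + A^-12 - 2A^-8 + 2A^-4 + A^4)
D2 (bracket A^-20 - 2A^-16 + A^-12 - 2A^-8 + 2A^-4 + A^4; 12 crossings at w = +4): V = q^2 + 2q^4 - 2q^5 + q^6 - 2q^7 + q^8
V(D3) = 1  (w 0, c 12, <D> = 1)
D4 (bracket -A^-12 + 2A^-8 - 2A^-4 + 3 - 2A^4 + 2A^8 - A^12; 12 crossings at w = 0): V = -q^-3 + 2q^-2 - 2q^-1 + 3 - 2q + 2q^2 - q^3
key observation: 3 values of V(q) split the 4 diagrams


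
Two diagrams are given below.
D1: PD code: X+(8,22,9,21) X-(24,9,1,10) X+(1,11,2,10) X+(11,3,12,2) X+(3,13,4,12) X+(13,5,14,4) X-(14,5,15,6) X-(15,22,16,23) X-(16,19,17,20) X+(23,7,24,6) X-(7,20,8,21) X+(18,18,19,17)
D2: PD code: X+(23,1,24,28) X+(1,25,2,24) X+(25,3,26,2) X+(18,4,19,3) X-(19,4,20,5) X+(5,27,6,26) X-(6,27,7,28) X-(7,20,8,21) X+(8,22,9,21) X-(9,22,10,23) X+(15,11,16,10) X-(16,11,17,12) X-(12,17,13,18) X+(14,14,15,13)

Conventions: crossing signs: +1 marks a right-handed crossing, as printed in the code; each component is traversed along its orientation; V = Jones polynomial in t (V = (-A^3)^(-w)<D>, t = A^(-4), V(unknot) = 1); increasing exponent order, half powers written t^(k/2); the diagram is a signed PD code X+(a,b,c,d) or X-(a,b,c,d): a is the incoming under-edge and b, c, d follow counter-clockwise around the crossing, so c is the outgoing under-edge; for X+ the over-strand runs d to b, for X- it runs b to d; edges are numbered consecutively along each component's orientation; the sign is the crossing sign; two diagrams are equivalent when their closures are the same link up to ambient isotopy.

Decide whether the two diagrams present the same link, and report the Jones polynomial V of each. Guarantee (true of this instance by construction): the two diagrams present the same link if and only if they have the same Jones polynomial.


equivalent: yes
D1 (bracket -A^-10 + A^-6 + A^2; 12 crossings at w = +2): V = t + t^3 - t^4
D2 (bracket -A^-10 + A^-6 + A^2; 14 crossings at w = +2): V = t + t^3 - t^4
key observation: Reidemeister moves carry D1 (12 crossings) to D2 (14)


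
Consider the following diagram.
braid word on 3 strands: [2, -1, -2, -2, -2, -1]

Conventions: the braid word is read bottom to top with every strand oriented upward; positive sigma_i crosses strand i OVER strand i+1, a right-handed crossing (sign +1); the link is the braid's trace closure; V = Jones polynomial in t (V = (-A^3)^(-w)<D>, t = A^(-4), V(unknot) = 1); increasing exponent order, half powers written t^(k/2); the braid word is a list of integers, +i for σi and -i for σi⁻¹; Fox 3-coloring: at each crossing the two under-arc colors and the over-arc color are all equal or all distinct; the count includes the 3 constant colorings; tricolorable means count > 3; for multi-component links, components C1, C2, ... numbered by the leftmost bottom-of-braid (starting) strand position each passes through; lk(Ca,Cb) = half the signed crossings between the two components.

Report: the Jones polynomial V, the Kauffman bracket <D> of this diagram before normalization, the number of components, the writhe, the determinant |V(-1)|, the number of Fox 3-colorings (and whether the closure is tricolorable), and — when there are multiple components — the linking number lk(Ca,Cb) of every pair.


V = -t^-6 + t^-5 - t^-4 + 2t^-3 - t^-2 + t^-1
<D> = A^-8 - A^-4 + 2 - A^4 + A^8 - A^12 (w = -4)
1 component over 6 crossings, w = -4
3 Fox colorings among 3^6, |V(-1)| = 7: not tricolorable
why: V spans 5 powers of t: at least 5 crossings in any diagram


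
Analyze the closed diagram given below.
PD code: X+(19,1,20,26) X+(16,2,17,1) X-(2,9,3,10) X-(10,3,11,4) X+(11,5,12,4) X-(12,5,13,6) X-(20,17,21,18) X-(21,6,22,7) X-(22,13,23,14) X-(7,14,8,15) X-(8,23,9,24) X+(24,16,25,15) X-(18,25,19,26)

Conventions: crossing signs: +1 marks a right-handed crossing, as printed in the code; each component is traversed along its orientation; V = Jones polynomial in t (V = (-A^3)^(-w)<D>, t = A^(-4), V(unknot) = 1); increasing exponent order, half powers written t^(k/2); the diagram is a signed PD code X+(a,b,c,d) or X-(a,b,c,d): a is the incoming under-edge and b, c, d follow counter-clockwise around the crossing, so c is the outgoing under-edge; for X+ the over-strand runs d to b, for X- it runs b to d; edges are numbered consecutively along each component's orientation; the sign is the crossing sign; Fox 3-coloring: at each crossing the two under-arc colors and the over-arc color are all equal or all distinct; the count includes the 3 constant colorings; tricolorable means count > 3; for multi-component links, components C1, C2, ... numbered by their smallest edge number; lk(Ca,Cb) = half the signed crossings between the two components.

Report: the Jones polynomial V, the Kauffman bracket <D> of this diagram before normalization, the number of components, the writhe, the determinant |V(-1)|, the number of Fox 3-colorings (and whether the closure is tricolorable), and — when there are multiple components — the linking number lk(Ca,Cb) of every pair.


Jones polynomial: V(t) = -t^-6 + t^-5 - t^-4 + 2t^-3 - t^-2 + t^-1
<D> = -A^-11 + A^-7 - 2A^-3 + A - A^5 + A^9; writhe -5
components 1, writhe -5 (13 crossings)
3-colorings: 3 of 3^13, det 7 — not tricolorable
note: det 7 = |V(-1)|; not divisible by 3, so not tricolorable


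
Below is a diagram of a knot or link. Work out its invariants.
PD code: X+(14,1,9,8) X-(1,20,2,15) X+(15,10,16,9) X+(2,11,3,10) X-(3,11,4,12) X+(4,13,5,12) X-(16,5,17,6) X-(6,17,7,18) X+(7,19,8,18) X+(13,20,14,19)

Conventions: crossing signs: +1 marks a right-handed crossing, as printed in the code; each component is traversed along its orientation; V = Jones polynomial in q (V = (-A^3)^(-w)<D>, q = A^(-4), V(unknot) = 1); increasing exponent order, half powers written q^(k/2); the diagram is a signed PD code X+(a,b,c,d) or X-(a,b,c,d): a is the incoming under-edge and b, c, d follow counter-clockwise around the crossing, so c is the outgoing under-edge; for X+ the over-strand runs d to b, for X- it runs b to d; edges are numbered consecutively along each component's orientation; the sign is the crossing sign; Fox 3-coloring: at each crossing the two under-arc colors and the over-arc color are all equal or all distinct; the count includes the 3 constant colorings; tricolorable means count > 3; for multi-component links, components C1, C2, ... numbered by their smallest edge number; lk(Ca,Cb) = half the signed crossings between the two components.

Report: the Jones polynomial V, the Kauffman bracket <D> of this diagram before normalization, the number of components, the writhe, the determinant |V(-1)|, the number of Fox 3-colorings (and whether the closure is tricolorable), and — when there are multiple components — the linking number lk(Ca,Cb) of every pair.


V(q) = 2 + q^2 + q^4
bracket: A^-10 + A^-2 + 2A^6, w = +2
3 components, writhe +2, over 10 crossings
lk(C1,C2) = +1
linking number lk(C1,C3) = -1
lk(C2,C3): +1
det 4, colorings 3 of 3^10 — not tricolorable
observation: |V(-1)| = 4: so not tricolorable, since 3 does not divide 4


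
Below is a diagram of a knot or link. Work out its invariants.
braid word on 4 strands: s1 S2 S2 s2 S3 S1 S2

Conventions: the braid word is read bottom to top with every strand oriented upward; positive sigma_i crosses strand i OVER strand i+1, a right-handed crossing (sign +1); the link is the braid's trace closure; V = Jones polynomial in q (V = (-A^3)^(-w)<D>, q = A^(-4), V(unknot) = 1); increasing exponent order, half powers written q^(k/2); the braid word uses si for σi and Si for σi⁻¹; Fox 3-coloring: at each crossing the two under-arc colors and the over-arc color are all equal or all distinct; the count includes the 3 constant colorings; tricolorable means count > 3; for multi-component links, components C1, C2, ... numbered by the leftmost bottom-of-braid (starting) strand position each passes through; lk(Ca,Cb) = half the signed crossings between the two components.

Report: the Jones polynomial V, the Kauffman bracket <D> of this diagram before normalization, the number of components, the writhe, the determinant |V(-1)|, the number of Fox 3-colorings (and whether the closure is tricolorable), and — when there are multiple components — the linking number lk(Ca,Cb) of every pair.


V = 1
<D> = -A^-9 (w = -3)
1 component over 7 crossings, w = -3
3 Fox colorings among 3^7, |V(-1)| = 1: not tricolorable
why: det 1 = |V(-1)|; not divisible by 3, so not tricolorable


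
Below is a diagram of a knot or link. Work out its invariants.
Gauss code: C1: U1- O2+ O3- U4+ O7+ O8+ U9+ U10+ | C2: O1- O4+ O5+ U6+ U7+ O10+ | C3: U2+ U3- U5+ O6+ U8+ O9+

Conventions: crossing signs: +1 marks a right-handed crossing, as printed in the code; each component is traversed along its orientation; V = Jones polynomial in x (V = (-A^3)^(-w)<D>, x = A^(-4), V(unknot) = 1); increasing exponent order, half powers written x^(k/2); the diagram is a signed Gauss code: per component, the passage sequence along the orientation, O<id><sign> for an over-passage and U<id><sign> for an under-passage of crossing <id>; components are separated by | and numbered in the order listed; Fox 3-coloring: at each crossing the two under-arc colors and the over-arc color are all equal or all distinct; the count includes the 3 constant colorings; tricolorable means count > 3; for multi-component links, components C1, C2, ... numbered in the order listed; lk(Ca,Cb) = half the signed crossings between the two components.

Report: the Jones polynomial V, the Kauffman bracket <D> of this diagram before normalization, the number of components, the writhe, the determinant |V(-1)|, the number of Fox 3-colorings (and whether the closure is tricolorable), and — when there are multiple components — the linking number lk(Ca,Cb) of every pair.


Jones polynomial: V(x) = x^2 + x^4 + 2x^6
<D> = 2A^-6 + A^2 + A^10; writhe +6
components 3, writhe +6 (10 crossings)
linking number lk(C1,C2) = +1
lk(C1,C3): +1
lk(C2,C3) = +1
3-colorings: 3 of 3^10, det 4 — not tricolorable
note: det 4 = |V(-1)|; not divisible by 3, so not tricolorable


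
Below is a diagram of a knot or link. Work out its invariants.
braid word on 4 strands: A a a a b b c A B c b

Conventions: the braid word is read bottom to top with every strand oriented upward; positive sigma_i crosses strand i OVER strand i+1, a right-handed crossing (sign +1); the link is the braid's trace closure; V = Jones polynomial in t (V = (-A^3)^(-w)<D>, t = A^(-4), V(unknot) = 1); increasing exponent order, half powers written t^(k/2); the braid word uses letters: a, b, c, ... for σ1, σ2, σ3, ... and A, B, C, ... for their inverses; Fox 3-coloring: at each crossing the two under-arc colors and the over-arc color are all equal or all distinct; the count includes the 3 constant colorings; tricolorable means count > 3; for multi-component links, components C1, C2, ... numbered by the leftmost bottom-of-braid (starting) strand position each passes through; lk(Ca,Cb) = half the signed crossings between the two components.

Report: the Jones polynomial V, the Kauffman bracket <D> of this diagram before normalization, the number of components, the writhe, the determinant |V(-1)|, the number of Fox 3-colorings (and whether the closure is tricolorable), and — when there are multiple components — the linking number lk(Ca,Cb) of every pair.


V(t) = t - t^2 + 2t^3 - 2t^4 + 2t^5 - t^6 + t^7 - t^8
bracket: A^-17 - A^-13 + A^-9 - 2A^-5 + 2A^-1 - 2A^3 + A^7 - A^11, w = +5
1 component, writhe +5, over 11 crossings
det 11, colorings 3 of 3^11 — not tricolorable
observation: the word shrinks to σ1 σ1 σ2 σ2 σ3 σ1⁻¹ σ2⁻¹ σ3 σ2 after cancelling


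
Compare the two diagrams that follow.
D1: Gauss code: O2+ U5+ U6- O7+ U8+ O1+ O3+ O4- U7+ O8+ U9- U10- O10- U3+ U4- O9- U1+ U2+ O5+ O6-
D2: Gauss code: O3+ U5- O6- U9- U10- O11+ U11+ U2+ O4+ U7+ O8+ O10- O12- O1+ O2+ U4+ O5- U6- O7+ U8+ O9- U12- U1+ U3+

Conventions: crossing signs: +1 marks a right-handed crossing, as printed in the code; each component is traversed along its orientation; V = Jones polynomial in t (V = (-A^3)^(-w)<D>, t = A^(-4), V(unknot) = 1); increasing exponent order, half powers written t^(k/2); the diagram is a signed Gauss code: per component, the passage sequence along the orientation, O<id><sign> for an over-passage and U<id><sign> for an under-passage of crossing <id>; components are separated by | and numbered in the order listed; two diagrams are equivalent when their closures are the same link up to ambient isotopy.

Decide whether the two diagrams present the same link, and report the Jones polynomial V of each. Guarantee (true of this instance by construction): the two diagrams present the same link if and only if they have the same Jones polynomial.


equivalent: no
V(D1) = t + t^3 - t^4  (w +2, c 10, <D> = -A^-10 + A^-6 + A^2)
D2 (bracket -A^-6 + 2A^-2 - 2A^2 + 3A^6 - 2A^10 + 2A^14 - A^18; 12 crossings at w = +2): V = -t^-3 + 2t^-2 - 2t^-1 + 3 - 2t + 2t^2 - t^3
why: comparing 2 Jones polynomials yields 2 groups


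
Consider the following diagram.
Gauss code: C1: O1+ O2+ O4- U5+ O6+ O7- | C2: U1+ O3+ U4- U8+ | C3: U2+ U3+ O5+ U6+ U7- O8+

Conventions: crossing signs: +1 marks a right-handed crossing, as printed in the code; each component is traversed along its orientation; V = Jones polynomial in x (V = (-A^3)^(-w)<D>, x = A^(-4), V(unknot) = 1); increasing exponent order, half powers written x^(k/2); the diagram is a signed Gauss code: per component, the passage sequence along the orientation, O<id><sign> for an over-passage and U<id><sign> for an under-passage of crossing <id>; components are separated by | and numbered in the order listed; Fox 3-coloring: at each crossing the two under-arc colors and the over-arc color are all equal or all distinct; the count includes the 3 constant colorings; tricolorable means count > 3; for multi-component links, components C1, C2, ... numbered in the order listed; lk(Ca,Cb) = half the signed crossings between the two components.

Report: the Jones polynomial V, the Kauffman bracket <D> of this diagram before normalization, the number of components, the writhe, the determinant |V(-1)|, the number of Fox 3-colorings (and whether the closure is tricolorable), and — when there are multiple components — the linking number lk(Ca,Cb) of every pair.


Jones polynomial: V(x) = x + 2x^3 + x^5
<D> = A^-8 + 2 + A^8; writhe +4
components 3, writhe +4 (8 crossings)
linking number lk(C1,C2) = 0
lk(C1,C3): +1
lk(C2,C3) = +1
3-colorings: 3 of 3^8, det 4 — not tricolorable
note: summing lk over 3 pairs gives +2


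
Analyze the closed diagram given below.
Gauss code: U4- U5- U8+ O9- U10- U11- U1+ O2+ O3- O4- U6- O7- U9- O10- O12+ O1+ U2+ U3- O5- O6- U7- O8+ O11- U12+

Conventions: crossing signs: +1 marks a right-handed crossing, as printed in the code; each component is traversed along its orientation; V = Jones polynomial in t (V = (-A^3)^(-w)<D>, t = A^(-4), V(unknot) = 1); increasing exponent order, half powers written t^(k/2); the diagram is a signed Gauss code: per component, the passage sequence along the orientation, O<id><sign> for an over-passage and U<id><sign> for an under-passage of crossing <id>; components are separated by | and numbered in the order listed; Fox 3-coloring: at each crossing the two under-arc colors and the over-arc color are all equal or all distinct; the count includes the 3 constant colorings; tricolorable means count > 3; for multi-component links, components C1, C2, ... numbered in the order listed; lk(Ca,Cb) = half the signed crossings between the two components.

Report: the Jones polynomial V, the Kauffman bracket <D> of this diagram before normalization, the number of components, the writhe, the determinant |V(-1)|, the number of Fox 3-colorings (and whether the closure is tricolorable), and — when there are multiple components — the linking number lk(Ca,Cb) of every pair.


V = -t^-6 + t^-5 - t^-4 + 2t^-3 - t^-2 + t^-1
<D> = A^-8 - A^-4 + 2 - A^4 + A^8 - A^12 (w = -4)
1 component over 12 crossings, w = -4
3 Fox colorings among 3^12, |V(-1)| = 7: not tricolorable
why: V spans 5 powers of t: at least 5 crossings in any diagram


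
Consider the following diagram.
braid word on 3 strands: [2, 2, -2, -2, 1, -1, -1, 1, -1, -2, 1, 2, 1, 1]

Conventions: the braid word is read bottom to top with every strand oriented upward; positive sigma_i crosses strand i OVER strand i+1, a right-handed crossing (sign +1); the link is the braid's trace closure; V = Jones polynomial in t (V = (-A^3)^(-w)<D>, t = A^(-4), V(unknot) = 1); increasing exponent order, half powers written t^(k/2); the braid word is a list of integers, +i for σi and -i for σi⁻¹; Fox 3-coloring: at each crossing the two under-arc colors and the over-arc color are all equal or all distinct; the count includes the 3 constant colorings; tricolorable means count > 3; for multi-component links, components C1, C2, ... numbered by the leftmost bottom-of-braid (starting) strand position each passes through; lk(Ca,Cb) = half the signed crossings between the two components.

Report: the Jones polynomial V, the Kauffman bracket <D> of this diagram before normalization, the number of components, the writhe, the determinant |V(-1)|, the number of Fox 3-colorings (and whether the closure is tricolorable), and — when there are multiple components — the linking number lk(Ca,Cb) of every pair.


V(t) = 1
bracket: A^6, w = +2
1 component, writhe +2, over 14 crossings
det 1, colorings 3 of 3^14 — not tricolorable
observation: the word shrinks to σ1⁻¹ σ2⁻¹ σ1 σ2 σ1 σ1 after cancelling


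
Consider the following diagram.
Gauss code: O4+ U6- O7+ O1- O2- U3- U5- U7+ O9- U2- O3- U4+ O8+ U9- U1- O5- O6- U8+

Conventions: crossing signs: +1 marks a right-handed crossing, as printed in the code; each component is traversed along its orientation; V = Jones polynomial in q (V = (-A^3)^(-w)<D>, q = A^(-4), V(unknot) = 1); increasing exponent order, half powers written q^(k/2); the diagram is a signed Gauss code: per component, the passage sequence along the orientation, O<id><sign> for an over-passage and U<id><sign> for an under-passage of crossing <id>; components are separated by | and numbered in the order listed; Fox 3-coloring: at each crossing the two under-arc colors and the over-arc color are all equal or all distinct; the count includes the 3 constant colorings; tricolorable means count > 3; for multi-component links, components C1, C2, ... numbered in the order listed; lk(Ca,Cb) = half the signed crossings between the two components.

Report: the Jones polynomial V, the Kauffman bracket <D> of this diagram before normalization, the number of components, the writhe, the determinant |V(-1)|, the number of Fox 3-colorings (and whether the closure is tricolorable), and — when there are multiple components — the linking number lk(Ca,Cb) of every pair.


Jones polynomial: V(q) = q^-5 - 2q^-4 + 2q^-3 - 2q^-2 + 2q^-1 - 1 + q
<D> = -A^-13 + A^-9 - 2A^-5 + 2A^-1 - 2A^3 + 2A^7 - A^11; writhe -3
components 1, writhe -3 (9 crossings)
3-colorings: 3 of 3^9, det 11 — not tricolorable
note: w = -3 (over 9 crossings) is diagram-only; (-A^3)^(3) removes it from V


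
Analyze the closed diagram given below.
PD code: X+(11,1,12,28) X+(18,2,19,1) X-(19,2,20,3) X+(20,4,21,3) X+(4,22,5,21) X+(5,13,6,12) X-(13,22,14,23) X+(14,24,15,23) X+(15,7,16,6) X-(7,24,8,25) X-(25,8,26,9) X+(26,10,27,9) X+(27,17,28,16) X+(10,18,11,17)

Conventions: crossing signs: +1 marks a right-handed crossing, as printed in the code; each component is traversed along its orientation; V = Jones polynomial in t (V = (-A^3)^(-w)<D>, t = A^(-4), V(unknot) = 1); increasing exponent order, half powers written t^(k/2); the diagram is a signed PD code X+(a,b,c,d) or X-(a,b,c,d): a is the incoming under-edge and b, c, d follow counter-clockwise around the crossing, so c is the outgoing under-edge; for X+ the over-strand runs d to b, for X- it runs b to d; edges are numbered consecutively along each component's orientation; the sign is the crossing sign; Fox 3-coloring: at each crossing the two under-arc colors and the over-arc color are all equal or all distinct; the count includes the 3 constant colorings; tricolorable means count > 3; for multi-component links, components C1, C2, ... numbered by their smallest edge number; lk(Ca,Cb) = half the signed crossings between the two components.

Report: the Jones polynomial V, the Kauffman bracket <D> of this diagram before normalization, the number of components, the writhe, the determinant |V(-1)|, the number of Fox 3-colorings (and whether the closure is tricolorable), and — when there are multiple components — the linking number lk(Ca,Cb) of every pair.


Jones polynomial: V(t) = t^2 + 2t^4 - 2t^5 + t^6 - 2t^7 + t^8
<D> = A^-14 - 2A^-10 + A^-6 - 2A^-2 + 2A^2 + A^10; writhe +6
components 1, writhe +6 (14 crossings)
3-colorings: 27 of 3^14, det 9 — tricolorable
note: |V(-1)| = 9: so tricolorable, since 3 divides 9


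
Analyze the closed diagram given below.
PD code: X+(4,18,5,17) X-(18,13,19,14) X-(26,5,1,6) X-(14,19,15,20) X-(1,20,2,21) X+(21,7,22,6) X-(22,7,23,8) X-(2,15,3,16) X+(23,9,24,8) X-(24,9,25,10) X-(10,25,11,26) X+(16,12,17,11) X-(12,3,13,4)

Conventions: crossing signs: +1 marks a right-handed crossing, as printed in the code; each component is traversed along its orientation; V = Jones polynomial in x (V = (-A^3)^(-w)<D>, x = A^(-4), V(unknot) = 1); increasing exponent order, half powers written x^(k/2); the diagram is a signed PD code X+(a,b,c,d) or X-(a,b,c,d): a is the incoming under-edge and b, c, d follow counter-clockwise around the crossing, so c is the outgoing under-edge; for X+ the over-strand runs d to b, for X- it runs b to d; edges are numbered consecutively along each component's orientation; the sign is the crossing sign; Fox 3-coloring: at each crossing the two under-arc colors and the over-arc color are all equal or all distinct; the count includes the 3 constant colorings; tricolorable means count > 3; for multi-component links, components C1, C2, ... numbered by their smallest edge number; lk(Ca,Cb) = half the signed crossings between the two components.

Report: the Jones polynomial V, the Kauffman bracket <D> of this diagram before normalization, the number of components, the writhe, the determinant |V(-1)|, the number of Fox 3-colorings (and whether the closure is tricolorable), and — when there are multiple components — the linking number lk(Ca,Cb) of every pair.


V(x) = x^-7 - 2x^-6 + 2x^-5 - 3x^-4 + 3x^-3 - 2x^-2 + 2x^-1
bracket: -2A^-11 + 2A^-7 - 3A^-3 + 3A - 2A^5 + 2A^9 - A^13, w = -5
1 component, writhe -5, over 13 crossings
det 15, colorings 9 of 3^13 — tricolorable
observation: V spans 6 powers of x: at least 6 crossings in any diagram
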